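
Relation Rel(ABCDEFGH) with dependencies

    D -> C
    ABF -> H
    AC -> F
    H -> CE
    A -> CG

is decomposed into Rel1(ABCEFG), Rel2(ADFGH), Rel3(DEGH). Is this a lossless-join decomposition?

Chase test. Columns are ABCDEFGH; row i has aⱼ where attribute j ∈ Reli, else bᵢⱼ.
Initial tableau (one row per fragment):
  row 1: a1 a2 a3 b14 a5 a6 a7 b18
  row 2: a1 b22 b23 a4 b25 a6 a7 a8
  row 3: b31 b32 b33 a4 a5 b36 a7 a8
Rows 2 and 3 agree on D; apply D→C and equate their C entries.
Rows 2 and 3 agree on H; apply H→CE and equate their CE entries.
Rows 1 and 2 agree on A; apply A→CG and equate their CG entries.
No row becomes fully distinguished — the join is lossy.

No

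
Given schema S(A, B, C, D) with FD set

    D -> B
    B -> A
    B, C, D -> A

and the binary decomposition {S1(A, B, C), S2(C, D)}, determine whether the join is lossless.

Common attributes: S1 ∩ S2 = {C}.
No dependency enlarges {C}, so (C)⁺ = {C}.
The closure contains neither all of S1 = {A, B, C} nor all of S2 = {C, D}, so the common attributes are not a superkey of either fragment. The join is lossy.

No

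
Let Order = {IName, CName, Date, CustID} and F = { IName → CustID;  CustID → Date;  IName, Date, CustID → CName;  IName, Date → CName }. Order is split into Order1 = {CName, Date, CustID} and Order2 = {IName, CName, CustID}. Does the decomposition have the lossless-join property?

Common attributes: Order1 ∩ Order2 = {CName, CustID}.
Closure of {CName, CustID}: CustID → Date applies, adding Date. So (CName, CustID)⁺ = {CName, Date, CustID}.
This closure contains every attribute of Order1, so Order1 ∩ Order2 → Order1. The join is lossless.

Yes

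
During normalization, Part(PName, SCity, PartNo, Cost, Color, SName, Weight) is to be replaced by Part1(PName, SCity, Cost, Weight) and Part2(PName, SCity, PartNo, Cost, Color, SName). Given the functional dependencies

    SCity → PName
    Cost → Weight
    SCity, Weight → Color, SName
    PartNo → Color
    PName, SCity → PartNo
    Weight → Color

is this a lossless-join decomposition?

Common attributes: Part1 ∩ Part2 = {PName, SCity, Cost}.
Closure of {PName, SCity, Cost}: Cost → Weight applies, adding Weight; SCity, Weight → Color, SName applies, adding Color, SName; PName, SCity → PartNo applies, adding PartNo. So (PName, SCity, Cost)⁺ = {PName, SCity, PartNo, Cost, Color, SName, Weight}.
This closure contains every attribute of Part1, so Part1 ∩ Part2 → Part1. The join is lossless.

Yes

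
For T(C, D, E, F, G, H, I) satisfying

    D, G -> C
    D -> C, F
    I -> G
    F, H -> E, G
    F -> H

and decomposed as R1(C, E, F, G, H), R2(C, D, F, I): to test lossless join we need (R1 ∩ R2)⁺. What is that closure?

R1 ∩ R2 = {C, F}.
F → H applies, adding H
F, H → E, G applies, adding E, G
Closure: {C, E, F, G, H}.

C, E, F, G, H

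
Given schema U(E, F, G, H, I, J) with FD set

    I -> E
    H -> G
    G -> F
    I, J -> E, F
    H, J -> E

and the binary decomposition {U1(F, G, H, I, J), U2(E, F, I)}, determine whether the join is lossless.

Yes

Common attributes: U1 ∩ U2 = {F, I}.
Closure of {F, I}: I → E applies, adding E. So (F, I)⁺ = {E, F, I}.
This closure contains every attribute of U2, so U1 ∩ U2 → U2. The join is lossless.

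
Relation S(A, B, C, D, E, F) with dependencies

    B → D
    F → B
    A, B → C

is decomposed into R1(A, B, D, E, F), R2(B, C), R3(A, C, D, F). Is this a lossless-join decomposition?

Chase test. Columns are A, B, C, D, E, F; row i has aⱼ where attribute j ∈ Ri, else bᵢⱼ.
Initial tableau (one row per fragment):
  row 1: a1 a2 b13 a4 a5 a6
  row 2: b21 a2 a3 b24 b25 b26
  row 3: a1 b32 a3 a4 b35 a6
Rows 1 and 2 agree on B; apply B→D and equate their D entries.
Rows 1 and 3 agree on F; apply F→B and equate their B entries.
Rows 1 and 3 agree on A, B; apply A, B→C and equate their C entries.
Row 1 is now all distinguished symbols — the join is lossless.

Yes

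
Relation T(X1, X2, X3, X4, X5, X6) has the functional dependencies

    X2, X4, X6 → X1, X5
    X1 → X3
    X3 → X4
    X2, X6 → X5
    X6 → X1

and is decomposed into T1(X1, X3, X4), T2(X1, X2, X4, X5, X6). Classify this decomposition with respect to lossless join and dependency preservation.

lossless and dependency-preserving

Lossless test: (X1, X4)⁺ = {X1, X3, X4}, which contains all of one fragment — lossless.
Dependency preservation: every FD's attributes lie within a single fragment, so each can be enforced locally — preserved.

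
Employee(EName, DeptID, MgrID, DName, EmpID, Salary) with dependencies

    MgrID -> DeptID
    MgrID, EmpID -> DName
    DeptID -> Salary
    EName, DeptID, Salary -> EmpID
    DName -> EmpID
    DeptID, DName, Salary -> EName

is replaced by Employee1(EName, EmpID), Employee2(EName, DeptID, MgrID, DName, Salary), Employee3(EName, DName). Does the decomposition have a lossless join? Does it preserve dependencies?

Lossless test (chase): Rows 2 and 3 agree on DName; apply DName→EmpID and equate their EmpID entries. No row becomes fully distinguished — the join is lossy.
Dependency preservation: the restricted closure of {MgrID, EmpID} across the fragments never reaches {DName}, so MgrID, EmpID → DName cannot be enforced without a join — not preserved.

lossy and not dependency-preserving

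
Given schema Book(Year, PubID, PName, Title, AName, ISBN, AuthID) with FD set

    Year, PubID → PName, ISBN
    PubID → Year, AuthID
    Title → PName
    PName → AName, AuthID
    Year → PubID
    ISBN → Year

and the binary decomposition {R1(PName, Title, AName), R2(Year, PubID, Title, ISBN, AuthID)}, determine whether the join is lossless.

Common attributes: R1 ∩ R2 = {Title}.
Closure of {Title}: Title → PName applies, adding PName; PName → AName, AuthID applies, adding AName, AuthID. So (Title)⁺ = {PName, Title, AName, AuthID}.
This closure contains every attribute of R1, so R1 ∩ R2 → R1. The join is lossless.

Yes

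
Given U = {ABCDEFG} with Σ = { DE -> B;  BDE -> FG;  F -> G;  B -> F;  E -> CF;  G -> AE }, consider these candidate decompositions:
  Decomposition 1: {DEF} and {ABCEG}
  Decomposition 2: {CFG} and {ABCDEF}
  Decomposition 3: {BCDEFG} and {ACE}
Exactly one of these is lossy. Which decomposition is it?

Decomposition 1: common = {E}, closure = {ACEFG} → lossy.
Decomposition 2: common = {CF}, closure = {ACEFG} → lossless.
Decomposition 3: common = {CE}, closure = {ACEFG} → lossless.

Decomposition 1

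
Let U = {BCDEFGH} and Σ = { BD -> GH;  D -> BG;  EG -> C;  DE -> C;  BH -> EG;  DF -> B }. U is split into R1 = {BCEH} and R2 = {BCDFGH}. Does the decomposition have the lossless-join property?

Common attributes: R1 ∩ R2 = {BCH}.
Closure of {BCH}: BH → EG applies, adding EG. So (BCH)⁺ = {BCEGH}.
This closure contains every attribute of R1, so R1 ∩ R2 → R1. The join is lossless.

Yes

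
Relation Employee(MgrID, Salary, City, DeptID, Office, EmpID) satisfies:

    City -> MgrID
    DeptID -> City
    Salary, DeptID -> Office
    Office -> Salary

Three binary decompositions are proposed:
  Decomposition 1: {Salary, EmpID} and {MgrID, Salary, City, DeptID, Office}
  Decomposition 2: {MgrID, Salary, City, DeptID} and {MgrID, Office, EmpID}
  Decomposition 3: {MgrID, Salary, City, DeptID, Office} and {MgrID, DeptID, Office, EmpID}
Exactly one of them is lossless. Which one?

Decomposition 1: common = {Salary}, closure = {Salary} → lossy.
Decomposition 2: common = {MgrID}, closure = {MgrID} → lossy.
Decomposition 3: common = {MgrID, DeptID, Office}, closure = {MgrID, Salary, City, DeptID, Office} → lossless.

Decomposition 3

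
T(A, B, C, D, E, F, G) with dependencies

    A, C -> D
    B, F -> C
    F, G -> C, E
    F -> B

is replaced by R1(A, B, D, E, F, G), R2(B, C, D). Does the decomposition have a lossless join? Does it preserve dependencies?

lossy and not dependency-preserving

Lossless test: (B, D)⁺ = {B, D}, which is a superkey of neither fragment — lossy.
Dependency preservation: the restricted closure of {A, C} across the fragments never reaches {D}, so A, C → D cannot be enforced without a join — not preserved.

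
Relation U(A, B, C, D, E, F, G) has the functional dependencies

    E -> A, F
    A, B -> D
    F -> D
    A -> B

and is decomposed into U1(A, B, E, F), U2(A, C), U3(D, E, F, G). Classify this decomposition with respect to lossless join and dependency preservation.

Lossless test (chase): Rows 1 and 3 agree on E; apply E→A, F and equate their A, F entries. Rows 1 and 3 agree on F; apply F→D and equate their D entries. Rows 1 and 2 agree on A; apply A→B and equate their B entries. Rows 1 and 3 agree on A; apply A→B and equate their B entries. Rows 1 and 2 agree on A, B; apply A, B→D and equate their D entries. No row becomes fully distinguished — the join is lossy.
Dependency preservation: the restricted closure of {A, B} across the fragments never reaches {D}, so A, B → D cannot be enforced without a join — not preserved.

lossy and not dependency-preserving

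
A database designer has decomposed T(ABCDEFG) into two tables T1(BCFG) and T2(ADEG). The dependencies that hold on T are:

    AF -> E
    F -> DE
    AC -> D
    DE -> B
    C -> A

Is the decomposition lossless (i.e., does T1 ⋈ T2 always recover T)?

Common attributes: T1 ∩ T2 = {G}.
No dependency enlarges {G}, so (G)⁺ = {G}.
The closure contains neither all of T1 = {BCFG} nor all of T2 = {ADEG}, so the common attributes are not a superkey of either fragment. The join is lossy.

No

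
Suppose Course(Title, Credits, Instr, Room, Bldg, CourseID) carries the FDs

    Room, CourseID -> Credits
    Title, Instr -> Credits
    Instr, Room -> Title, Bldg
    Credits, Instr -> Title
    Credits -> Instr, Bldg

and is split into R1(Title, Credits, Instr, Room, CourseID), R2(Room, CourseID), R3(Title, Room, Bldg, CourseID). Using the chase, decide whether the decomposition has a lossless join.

Chase test. Columns are Title, Credits, Instr, Room, Bldg, CourseID; row i has aⱼ where attribute j ∈ Ri, else bᵢⱼ.
Initial tableau (one row per fragment):
  row 1: a1 a2 a3 a4 b15 a6
  row 2: b21 b22 b23 a4 b25 a6
  row 3: a1 b32 b33 a4 a5 a6
Rows 1 and 2 agree on Room, CourseID; apply Room, CourseID→Credits and equate their Credits entries.
Rows 1 and 3 agree on Room, CourseID; apply Room, CourseID→Credits and equate their Credits entries.
Rows 1 and 2 agree on Credits; apply Credits→Instr, Bldg and equate their Instr, Bldg entries.
Rows 1 and 3 agree on Credits; apply Credits→Instr, Bldg and equate their Instr, Bldg entries.
Rows 1 and 2 agree on Instr, Room; apply Instr, Room→Title, Bldg and equate their Title, Bldg entries.
Row 1 is now all distinguished symbols — the join is lossless.

Yes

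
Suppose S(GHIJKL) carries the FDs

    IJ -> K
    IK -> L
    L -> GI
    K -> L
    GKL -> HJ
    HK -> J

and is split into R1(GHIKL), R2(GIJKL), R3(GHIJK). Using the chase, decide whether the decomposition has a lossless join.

Chase test. Columns are GHIJKL; row i has aⱼ where attribute j ∈ Ri, else bᵢⱼ.
Initial tableau (one row per fragment):
  row 1: a1 a2 a3 b14 a5 a6
  row 2: a1 b22 a3 a4 a5 a6
  row 3: a1 a2 a3 a4 a5 b36
Rows 1 and 3 agree on IK; apply IK→L and equate their L entries.
Rows 1 and 2 agree on GKL; apply GKL→HJ and equate their HJ entries.
Row 1 is now all distinguished symbols — the join is lossless.

Yes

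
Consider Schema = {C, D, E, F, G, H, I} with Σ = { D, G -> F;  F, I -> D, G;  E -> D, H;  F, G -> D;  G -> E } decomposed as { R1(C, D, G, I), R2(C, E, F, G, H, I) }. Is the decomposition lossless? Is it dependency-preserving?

Lossless test: (C, G, I)⁺ = {C, D, E, F, G, H, I}, which contains all of one fragment — lossless.
Dependency preservation: the restricted closure of {E} across the fragments never reaches {D, H}, so E → D, H cannot be enforced without a join — not preserved.

lossless but not dependency-preserving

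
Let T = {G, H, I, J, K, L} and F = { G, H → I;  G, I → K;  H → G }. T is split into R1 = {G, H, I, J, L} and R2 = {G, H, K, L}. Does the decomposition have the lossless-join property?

Yes

Common attributes: R1 ∩ R2 = {G, H, L}.
Closure of {G, H, L}: G, H → I applies, adding I; G, I → K applies, adding K. So (G, H, L)⁺ = {G, H, I, K, L}.
This closure contains every attribute of R2, so R1 ∩ R2 → R2. The join is lossless.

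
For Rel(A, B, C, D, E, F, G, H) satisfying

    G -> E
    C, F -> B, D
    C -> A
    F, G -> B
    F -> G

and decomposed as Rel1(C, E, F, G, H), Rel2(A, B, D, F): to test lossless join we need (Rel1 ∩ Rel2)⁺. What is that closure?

Rel1 ∩ Rel2 = {F}.
F → G applies, adding G
G → E applies, adding E
F, G → B applies, adding B
Closure: {B, E, F, G}.

B, E, F, G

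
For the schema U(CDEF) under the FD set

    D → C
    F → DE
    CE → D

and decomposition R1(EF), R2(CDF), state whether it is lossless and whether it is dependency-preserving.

Lossless test: (F)⁺ = {CDEF}, which contains all of one fragment — lossless.
Dependency preservation: the restricted closure of {CE} across the fragments never reaches {D}, so CE → D cannot be enforced without a join — not preserved.

lossless but not dependency-preserving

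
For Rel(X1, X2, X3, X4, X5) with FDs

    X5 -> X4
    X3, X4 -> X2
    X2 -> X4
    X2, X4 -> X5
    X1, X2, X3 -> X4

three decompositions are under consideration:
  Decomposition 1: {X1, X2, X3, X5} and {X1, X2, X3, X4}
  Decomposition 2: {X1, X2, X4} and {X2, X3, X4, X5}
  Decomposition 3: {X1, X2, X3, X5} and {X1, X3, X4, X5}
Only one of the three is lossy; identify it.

Decomposition 2

Decomposition 1: common = {X1, X2, X3}, closure = {X1, X2, X3, X4, X5} → lossless.
Decomposition 2: common = {X2, X4}, closure = {X2, X4, X5} → lossy.
Decomposition 3: common = {X1, X3, X5}, closure = {X1, X2, X3, X4, X5} → lossless.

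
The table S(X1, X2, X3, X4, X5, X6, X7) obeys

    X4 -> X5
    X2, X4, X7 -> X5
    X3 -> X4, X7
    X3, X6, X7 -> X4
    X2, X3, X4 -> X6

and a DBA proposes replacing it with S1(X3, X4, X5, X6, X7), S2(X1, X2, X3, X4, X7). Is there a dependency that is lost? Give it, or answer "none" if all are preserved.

Check X2, X3, X4 → X6: no single fragment contains all of {X2, X3, X4, X6}, and the restricted closure of {X2, X3, X4} across the fragments never reaches {X6}.
X4 → X5 is preserved.
X2, X4, X7 → X5 is preserved.
X3 → X4, X7 is preserved.
X3, X6, X7 → X4 is preserved.

X2, X3, X4 -> X6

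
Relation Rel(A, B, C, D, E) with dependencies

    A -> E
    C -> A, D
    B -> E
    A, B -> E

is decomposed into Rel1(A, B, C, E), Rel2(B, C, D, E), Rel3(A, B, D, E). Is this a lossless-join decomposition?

Yes

Chase test. Columns are A, B, C, D, E; row i has aⱼ where attribute j ∈ Reli, else bᵢⱼ.
Initial tableau (one row per fragment):
  row 1: a1 a2 a3 b14 a5
  row 2: b21 a2 a3 a4 a5
  row 3: a1 a2 b33 a4 a5
Rows 1 and 2 agree on C; apply C→A, D and equate their A, D entries.
Row 1 is now all distinguished symbols — the join is lossless.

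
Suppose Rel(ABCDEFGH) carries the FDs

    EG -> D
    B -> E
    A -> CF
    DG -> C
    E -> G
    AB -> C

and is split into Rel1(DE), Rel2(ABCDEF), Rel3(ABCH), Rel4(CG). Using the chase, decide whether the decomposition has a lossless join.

No

Chase test. Columns are ABCDEFGH; row i has aⱼ where attribute j ∈ Reli, else bᵢⱼ.
Initial tableau (one row per fragment):
  row 1: b11 b12 b13 a4 a5 b16 b17 b18
  row 2: a1 a2 a3 a4 a5 a6 b27 b28
  row 3: a1 a2 a3 b34 b35 b36 b37 a8
  row 4: b41 b42 a3 b44 b45 b46 a7 b48
Rows 2 and 3 agree on B; apply B→E and equate their E entries.
Rows 2 and 3 agree on A; apply A→CF and equate their CF entries.
Rows 1 and 2 agree on E; apply E→G and equate their G entries.
Rows 1 and 3 agree on E; apply E→G and equate their G entries.
Rows 1 and 3 agree on EG; apply EG→D and equate their D entries.
Rows 1 and 2 agree on DG; apply DG→C and equate their C entries.
No row becomes fully distinguished — the join is lossy.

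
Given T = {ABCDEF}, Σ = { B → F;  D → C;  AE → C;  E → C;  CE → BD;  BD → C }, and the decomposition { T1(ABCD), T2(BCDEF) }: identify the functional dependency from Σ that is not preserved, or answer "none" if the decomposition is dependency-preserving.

none

B → F lies within T2.
D → C lies within T1.
AE → C: restricted closure across fragments reaches C.
E → C lies within T2.
CE → BD lies within T2.
BD → C lies within T1.
Every dependency is enforceable on the fragments, so the decomposition is dependency-preserving.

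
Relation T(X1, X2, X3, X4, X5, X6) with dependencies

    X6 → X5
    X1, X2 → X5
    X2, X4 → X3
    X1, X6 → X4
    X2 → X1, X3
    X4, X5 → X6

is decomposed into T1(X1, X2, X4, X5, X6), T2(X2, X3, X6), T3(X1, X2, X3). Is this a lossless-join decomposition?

Chase test. Columns are X1, X2, X3, X4, X5, X6; row i has aⱼ where attribute j ∈ Ti, else bᵢⱼ.
Initial tableau (one row per fragment):
  row 1: a1 a2 b13 a4 a5 a6
  row 2: b21 a2 a3 b24 b25 a6
  row 3: a1 a2 a3 b34 b35 b36
Rows 1 and 2 agree on X6; apply X6→X5 and equate their X5 entries.
Rows 1 and 3 agree on X1, X2; apply X1, X2→X5 and equate their X5 entries.
Rows 1 and 2 agree on X2; apply X2→X1, X3 and equate their X1, X3 entries.
Rows 1 and 2 agree on X1, X6; apply X1, X6→X4 and equate their X4 entries.
Row 1 is now all distinguished symbols — the join is lossless.

Yes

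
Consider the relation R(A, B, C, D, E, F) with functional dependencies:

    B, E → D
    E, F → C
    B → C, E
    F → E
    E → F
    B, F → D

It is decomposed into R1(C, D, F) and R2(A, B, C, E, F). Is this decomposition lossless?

Common attributes: R1 ∩ R2 = {C, F}.
Closure of {C, F}: F → E applies, adding E. So (C, F)⁺ = {C, E, F}.
The closure contains neither all of R1 = {C, D, F} nor all of R2 = {A, B, C, E, F}, so the common attributes are not a superkey of either fragment. The join is lossy.

No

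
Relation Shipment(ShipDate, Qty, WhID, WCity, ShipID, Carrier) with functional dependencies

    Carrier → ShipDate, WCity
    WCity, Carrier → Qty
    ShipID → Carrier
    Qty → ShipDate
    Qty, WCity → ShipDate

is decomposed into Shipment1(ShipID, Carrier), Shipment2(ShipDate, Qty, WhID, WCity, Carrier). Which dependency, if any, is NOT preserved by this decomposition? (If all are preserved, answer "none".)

none

Carrier → ShipDate, WCity lies within Shipment2.
WCity, Carrier → Qty lies within Shipment2.
ShipID → Carrier lies within Shipment1.
Qty → ShipDate lies within Shipment2.
Qty, WCity → ShipDate lies within Shipment2.
Every dependency is enforceable on the fragments, so the decomposition is dependency-preserving.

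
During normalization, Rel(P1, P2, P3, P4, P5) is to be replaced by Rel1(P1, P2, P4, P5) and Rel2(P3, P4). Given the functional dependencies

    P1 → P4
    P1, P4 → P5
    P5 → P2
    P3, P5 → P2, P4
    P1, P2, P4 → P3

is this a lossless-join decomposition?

Common attributes: Rel1 ∩ Rel2 = {P4}.
No dependency enlarges {P4}, so (P4)⁺ = {P4}.
The closure contains neither all of Rel1 = {P1, P2, P4, P5} nor all of Rel2 = {P3, P4}, so the common attributes are not a superkey of either fragment. The join is lossy.

No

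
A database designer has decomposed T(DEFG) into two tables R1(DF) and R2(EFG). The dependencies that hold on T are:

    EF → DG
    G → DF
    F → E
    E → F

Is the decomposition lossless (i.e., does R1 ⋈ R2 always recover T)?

Yes

Common attributes: R1 ∩ R2 = {F}.
Closure of {F}: F → E applies, adding E; EF → DG applies, adding DG. So (F)⁺ = {DEFG}.
This closure contains every attribute of R1, so R1 ∩ R2 → R1. The join is lossless.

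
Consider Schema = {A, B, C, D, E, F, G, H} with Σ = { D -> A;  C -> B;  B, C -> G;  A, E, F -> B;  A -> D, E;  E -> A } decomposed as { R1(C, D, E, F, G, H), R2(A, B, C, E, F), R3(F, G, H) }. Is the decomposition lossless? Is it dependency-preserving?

lossless and dependency-preserving

Lossless test (chase): Rows 1 and 2 agree on C; apply C→B and equate their B entries. Rows 1 and 2 agree on B, C; apply B, C→G and equate their G entries. Rows 1 and 2 agree on E; apply E→A and equate their A entries. Rows 1 and 2 agree on A; apply A→D, E and equate their D, E entries. Row 1 is now all distinguished symbols — the join is lossless.
Dependency preservation: D → A; B, C → G; A → D, E are not contained in any single fragment, but the restricted closure of each left-hand side across the fragments still reaches the right-hand side; the remaining FDs each lie inside some fragment. All dependencies are preserved.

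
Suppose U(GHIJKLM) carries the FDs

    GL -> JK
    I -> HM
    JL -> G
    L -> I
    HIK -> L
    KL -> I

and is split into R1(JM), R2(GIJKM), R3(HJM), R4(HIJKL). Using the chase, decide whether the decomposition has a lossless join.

Yes

Chase test. Columns are GHIJKLM; row i has aⱼ where attribute j ∈ Ri, else bᵢⱼ.
Initial tableau (one row per fragment):
  row 1: b11 b12 b13 a4 b15 b16 a7
  row 2: a1 b22 a3 a4 a5 b26 a7
  row 3: b31 a2 b33 a4 b35 b36 a7
  row 4: b41 a2 a3 a4 a5 a6 b47
Rows 2 and 4 agree on I; apply I→HM and equate their HM entries.
Rows 2 and 4 agree on HIK; apply HIK→L and equate their L entries.
Rows 2 and 4 agree on JL; apply JL→G and equate their G entries.
Row 2 is now all distinguished symbols — the join is lossless.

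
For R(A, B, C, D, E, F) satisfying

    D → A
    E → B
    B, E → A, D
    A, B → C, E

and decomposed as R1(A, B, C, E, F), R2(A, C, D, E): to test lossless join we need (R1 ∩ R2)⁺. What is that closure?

R1 ∩ R2 = {A, C, E}.
E → B applies, adding B
B, E → A, D applies, adding D
Closure: {A, B, C, D, E}.

A, B, C, D, E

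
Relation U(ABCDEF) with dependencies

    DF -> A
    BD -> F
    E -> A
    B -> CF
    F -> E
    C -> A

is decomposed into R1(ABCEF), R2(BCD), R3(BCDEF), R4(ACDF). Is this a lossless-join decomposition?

Yes

Chase test. Columns are ABCDEF; row i has aⱼ where attribute j ∈ Ri, else bᵢⱼ.
Initial tableau (one row per fragment):
  row 1: a1 a2 a3 b14 a5 a6
  row 2: b21 a2 a3 a4 b25 b26
  row 3: b31 a2 a3 a4 a5 a6
  row 4: a1 b42 a3 a4 b45 a6
Rows 3 and 4 agree on DF; apply DF→A and equate their A entries.
Rows 2 and 3 agree on BD; apply BD→F and equate their F entries.
Rows 1 and 2 agree on F; apply F→E and equate their E entries.
Rows 1 and 4 agree on F; apply F→E and equate their E entries.
Rows 1 and 2 agree on C; apply C→A and equate their A entries.
Row 2 is now all distinguished symbols — the join is lossless.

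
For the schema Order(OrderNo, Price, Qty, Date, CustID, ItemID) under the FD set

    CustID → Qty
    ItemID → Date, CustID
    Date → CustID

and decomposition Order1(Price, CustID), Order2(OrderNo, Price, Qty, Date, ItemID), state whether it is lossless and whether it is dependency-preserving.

Lossless test: (Price)⁺ = {Price}, which is a superkey of neither fragment — lossy.
Dependency preservation: the restricted closure of {CustID} across the fragments never reaches {Qty}, so CustID → Qty cannot be enforced without a join — not preserved.

lossy and not dependency-preserving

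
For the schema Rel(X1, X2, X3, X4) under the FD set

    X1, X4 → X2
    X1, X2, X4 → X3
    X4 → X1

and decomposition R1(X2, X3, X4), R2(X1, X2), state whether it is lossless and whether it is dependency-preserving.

Lossless test: (X2)⁺ = {X2}, which is a superkey of neither fragment — lossy.
Dependency preservation: the restricted closure of {X4} across the fragments never reaches {X1}, so X4 → X1 cannot be enforced without a join — not preserved.

lossy and not dependency-preserving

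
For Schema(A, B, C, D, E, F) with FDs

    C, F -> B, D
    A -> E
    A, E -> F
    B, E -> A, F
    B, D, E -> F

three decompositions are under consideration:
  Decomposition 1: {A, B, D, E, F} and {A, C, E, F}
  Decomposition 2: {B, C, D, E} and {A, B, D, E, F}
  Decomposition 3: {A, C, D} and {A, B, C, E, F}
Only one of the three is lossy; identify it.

Decomposition 1

Decomposition 1: common = {A, E, F}, closure = {A, E, F} → lossy.
Decomposition 2: common = {B, D, E}, closure = {A, B, D, E, F} → lossless.
Decomposition 3: common = {A, C}, closure = {A, B, C, D, E, F} → lossless.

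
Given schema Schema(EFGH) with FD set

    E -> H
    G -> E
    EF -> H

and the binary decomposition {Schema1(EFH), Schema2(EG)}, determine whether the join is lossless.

No

Common attributes: Schema1 ∩ Schema2 = {E}.
Closure of {E}: E → H applies, adding H. So (E)⁺ = {EH}.
The closure contains neither all of Schema1 = {EFH} nor all of Schema2 = {EG}, so the common attributes are not a superkey of either fragment. The join is lossy.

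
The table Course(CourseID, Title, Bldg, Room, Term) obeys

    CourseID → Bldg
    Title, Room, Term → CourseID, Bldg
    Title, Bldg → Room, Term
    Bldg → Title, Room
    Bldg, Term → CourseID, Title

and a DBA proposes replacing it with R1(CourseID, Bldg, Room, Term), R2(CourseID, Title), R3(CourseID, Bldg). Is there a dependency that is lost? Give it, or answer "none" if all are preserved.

Check Title, Room, Term → CourseID, Bldg: no single fragment contains all of {CourseID, Title, Bldg, Room, Term}, and the restricted closure of {Title, Room, Term} across the fragments never reaches {CourseID, Bldg}.
CourseID → Bldg is preserved.
Title, Bldg → Room, Term is preserved.
Bldg → Title, Room is preserved.
Bldg, Term → CourseID, Title is preserved.

Title, Room, Term → CourseID, Bldg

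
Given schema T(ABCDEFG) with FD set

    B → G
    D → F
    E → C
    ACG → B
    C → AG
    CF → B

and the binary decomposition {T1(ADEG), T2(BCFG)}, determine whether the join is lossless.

Common attributes: T1 ∩ T2 = {G}.
No dependency enlarges {G}, so (G)⁺ = {G}.
The closure contains neither all of T1 = {ADEG} nor all of T2 = {BCFG}, so the common attributes are not a superkey of either fragment. The join is lossy.

No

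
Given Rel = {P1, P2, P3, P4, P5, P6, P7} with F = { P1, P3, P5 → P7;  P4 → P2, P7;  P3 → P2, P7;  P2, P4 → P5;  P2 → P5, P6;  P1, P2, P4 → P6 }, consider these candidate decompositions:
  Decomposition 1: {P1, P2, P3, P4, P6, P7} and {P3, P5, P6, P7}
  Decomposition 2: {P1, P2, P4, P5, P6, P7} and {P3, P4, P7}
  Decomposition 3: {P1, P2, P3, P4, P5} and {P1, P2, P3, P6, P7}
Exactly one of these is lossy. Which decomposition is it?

Decomposition 2

Decomposition 1: common = {P3, P6, P7}, closure = {P2, P3, P5, P6, P7} → lossless.
Decomposition 2: common = {P4, P7}, closure = {P2, P4, P5, P6, P7} → lossy.
Decomposition 3: common = {P1, P2, P3}, closure = {P1, P2, P3, P5, P6, P7} → lossless.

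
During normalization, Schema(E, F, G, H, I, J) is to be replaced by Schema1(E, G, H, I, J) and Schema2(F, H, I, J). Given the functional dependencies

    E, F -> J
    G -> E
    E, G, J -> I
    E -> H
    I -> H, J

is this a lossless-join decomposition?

Common attributes: Schema1 ∩ Schema2 = {H, I, J}.
No dependency enlarges {H, I, J}, so (H, I, J)⁺ = {H, I, J}.
The closure contains neither all of Schema1 = {E, G, H, I, J} nor all of Schema2 = {F, H, I, J}, so the common attributes are not a superkey of either fragment. The join is lossy.

No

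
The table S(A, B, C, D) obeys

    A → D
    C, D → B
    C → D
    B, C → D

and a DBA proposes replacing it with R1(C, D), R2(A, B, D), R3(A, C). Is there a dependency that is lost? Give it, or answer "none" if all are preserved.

Check C, D → B: no single fragment contains all of {B, C, D}, and the restricted closure of {C, D} across the fragments never reaches {B}.
A → D is preserved.
C → D is preserved.
B, C → D is preserved.

C, D → B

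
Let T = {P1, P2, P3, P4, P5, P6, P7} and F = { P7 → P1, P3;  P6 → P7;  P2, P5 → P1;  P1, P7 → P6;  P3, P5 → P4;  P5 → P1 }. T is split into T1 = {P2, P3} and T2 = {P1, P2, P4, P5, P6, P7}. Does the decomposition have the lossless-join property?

Common attributes: T1 ∩ T2 = {P2}.
No dependency enlarges {P2}, so (P2)⁺ = {P2}.
The closure contains neither all of T1 = {P2, P3} nor all of T2 = {P1, P2, P4, P5, P6, P7}, so the common attributes are not a superkey of either fragment. The join is lossy.

No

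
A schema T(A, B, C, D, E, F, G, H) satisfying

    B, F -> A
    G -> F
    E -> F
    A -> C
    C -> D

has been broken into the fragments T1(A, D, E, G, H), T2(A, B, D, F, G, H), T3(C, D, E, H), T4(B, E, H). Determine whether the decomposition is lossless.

Chase test. Columns are A, B, C, D, E, F, G, H; row i has aⱼ where attribute j ∈ Ti, else bᵢⱼ.
Initial tableau (one row per fragment):
  row 1: a1 b12 b13 a4 a5 b16 a7 a8
  row 2: a1 a2 b23 a4 b25 a6 a7 a8
  row 3: b31 b32 a3 a4 a5 b36 b37 a8
  row 4: b41 a2 b43 b44 a5 b46 b47 a8
Rows 1 and 2 agree on G; apply G→F and equate their F entries.
Rows 1 and 3 agree on E; apply E→F and equate their F entries.
Rows 1 and 4 agree on E; apply E→F and equate their F entries.
Rows 1 and 2 agree on A; apply A→C and equate their C entries.
Rows 2 and 4 agree on B, F; apply B, F→A and equate their A entries.
Rows 1 and 4 agree on A; apply A→C and equate their C entries.
Rows 1 and 4 agree on C; apply C→D and equate their D entries.
No row becomes fully distinguished — the join is lossy.

No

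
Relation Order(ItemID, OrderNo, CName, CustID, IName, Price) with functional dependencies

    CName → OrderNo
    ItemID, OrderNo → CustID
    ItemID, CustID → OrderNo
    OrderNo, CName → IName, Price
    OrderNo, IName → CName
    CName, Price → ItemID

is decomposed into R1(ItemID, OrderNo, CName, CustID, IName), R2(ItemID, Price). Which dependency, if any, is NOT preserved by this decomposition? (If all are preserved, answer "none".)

Check OrderNo, CName → IName, Price: no single fragment contains all of {OrderNo, CName, IName, Price}, and the restricted closure of {OrderNo, CName} across the fragments never reaches {IName, Price}.
CName → OrderNo is preserved.
ItemID, OrderNo → CustID is preserved.
ItemID, CustID → OrderNo is preserved.
OrderNo, IName → CName is preserved.
CName, Price → ItemID is preserved.

OrderNo, CName → IName, Price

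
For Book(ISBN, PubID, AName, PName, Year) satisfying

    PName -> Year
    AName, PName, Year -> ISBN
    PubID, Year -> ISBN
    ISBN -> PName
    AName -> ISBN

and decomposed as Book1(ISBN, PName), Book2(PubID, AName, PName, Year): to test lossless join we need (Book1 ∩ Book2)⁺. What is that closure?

PName, Year

Book1 ∩ Book2 = {PName}.
PName → Year applies, adding Year
Closure: {PName, Year}.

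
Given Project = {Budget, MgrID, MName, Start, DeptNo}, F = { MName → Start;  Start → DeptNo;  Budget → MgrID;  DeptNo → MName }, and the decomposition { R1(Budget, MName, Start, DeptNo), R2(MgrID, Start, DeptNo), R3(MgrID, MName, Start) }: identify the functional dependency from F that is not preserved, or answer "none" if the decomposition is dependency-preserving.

Budget → MgrID

Check Budget → MgrID: no single fragment contains all of {Budget, MgrID}, and the restricted closure of {Budget} across the fragments never reaches {MgrID}.
MName → Start is preserved.
Start → DeptNo is preserved.
DeptNo → MName is preserved.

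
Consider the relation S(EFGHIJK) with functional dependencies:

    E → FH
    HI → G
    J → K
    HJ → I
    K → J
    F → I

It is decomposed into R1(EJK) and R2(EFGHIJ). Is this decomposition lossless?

Yes

Common attributes: R1 ∩ R2 = {EJ}.
Closure of {EJ}: E → FH applies, adding FH; J → K applies, adding K; HJ → I applies, adding I; HI → G applies, adding G. So (EJ)⁺ = {EFGHIJK}.
This closure contains every attribute of R1, so R1 ∩ R2 → R1. The join is lossless.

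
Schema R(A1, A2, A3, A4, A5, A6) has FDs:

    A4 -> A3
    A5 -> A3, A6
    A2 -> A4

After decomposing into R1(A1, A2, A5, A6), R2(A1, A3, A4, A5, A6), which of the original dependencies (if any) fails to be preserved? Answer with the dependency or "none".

Check A2 → A4: no single fragment contains all of {A2, A4}, and the restricted closure of {A2} across the fragments never reaches {A4}.
A4 → A3 is preserved.
A5 → A3, A6 is preserved.

A2 -> A4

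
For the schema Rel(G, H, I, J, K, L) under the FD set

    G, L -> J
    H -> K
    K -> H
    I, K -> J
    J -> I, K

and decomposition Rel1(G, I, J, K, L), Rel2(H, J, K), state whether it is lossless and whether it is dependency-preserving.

Lossless test: (J, K)⁺ = {H, I, J, K}, which contains all of one fragment — lossless.
Dependency preservation: every FD's attributes lie within a single fragment, so each can be enforced locally — preserved.

lossless and dependency-preserving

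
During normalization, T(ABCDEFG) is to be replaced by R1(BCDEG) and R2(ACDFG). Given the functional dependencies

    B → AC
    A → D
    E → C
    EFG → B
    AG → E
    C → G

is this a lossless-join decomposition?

Common attributes: R1 ∩ R2 = {CDG}.
No dependency enlarges {CDG}, so (CDG)⁺ = {CDG}.
The closure contains neither all of R1 = {BCDEG} nor all of R2 = {ACDFG}, so the common attributes are not a superkey of either fragment. The join is lossy.

No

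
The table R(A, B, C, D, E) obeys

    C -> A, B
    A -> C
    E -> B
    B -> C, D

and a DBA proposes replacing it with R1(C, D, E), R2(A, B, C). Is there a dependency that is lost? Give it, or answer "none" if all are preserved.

none

C → A, B lies within R2.
A → C lies within R2.
E → B: restricted closure across fragments reaches B.
B → C, D: restricted closure across fragments reaches C, D.
Every dependency is enforceable on the fragments, so the decomposition is dependency-preserving.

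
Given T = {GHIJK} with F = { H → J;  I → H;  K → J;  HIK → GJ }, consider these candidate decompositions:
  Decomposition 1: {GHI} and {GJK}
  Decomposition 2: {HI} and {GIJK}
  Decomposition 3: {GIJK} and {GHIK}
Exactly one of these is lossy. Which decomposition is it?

Decomposition 1: common = {G}, closure = {G} → lossy.
Decomposition 2: common = {I}, closure = {HIJ} → lossless.
Decomposition 3: common = {GIK}, closure = {GHIJK} → lossless.

Decomposition 1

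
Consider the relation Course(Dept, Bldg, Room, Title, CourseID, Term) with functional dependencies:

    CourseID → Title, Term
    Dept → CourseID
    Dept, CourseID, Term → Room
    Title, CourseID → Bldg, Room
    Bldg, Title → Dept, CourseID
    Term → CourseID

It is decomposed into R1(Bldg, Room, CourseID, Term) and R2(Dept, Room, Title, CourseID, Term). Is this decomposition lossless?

Common attributes: R1 ∩ R2 = {Room, CourseID, Term}.
Closure of {Room, CourseID, Term}: CourseID → Title, Term applies, adding Title; Title, CourseID → Bldg, Room applies, adding Bldg; Bldg, Title → Dept, CourseID applies, adding Dept. So (Room, CourseID, Term)⁺ = {Dept, Bldg, Room, Title, CourseID, Term}.
This closure contains every attribute of R1, so R1 ∩ R2 → R1. The join is lossless.

Yes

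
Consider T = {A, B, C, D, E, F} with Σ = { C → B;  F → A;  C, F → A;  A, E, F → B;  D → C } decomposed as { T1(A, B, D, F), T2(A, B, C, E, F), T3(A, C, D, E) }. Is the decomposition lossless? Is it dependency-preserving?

Lossless test (chase): Rows 2 and 3 agree on C; apply C→B and equate their B entries. Rows 1 and 3 agree on D; apply D→C and equate their C entries. No row becomes fully distinguished — the join is lossy.
Dependency preservation: every FD's attributes lie within a single fragment, so each can be enforced locally — preserved.

lossy but dependency-preserving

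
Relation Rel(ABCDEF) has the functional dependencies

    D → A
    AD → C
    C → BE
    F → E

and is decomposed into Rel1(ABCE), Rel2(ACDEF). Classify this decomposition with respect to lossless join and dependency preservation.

lossless and dependency-preserving

Lossless test: (ACE)⁺ = {ABCE}, which contains all of one fragment — lossless.
Dependency preservation: every FD's attributes lie within a single fragment, so each can be enforced locally — preserved.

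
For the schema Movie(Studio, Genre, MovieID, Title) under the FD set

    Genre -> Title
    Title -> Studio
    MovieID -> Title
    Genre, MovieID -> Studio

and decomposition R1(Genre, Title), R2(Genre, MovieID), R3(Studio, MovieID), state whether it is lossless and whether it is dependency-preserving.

Lossless test (chase): Rows 1 and 2 agree on Genre; apply Genre→Title and equate their Title entries. Rows 1 and 2 agree on Title; apply Title→Studio and equate their Studio entries. Rows 2 and 3 agree on MovieID; apply MovieID→Title and equate their Title entries. Rows 1 and 3 agree on Title; apply Title→Studio and equate their Studio entries. Row 2 is now all distinguished symbols — the join is lossless.
Dependency preservation: the restricted closure of {Title} across the fragments never reaches {Studio}, so Title → Studio cannot be enforced without a join — not preserved.

lossless but not dependency-preserving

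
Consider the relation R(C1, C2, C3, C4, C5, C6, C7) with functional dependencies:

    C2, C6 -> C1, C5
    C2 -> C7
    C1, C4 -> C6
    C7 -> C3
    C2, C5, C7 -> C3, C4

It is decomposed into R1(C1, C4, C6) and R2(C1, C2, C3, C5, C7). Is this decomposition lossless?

No

Common attributes: R1 ∩ R2 = {C1}.
No dependency enlarges {C1}, so (C1)⁺ = {C1}.
The closure contains neither all of R1 = {C1, C4, C6} nor all of R2 = {C1, C2, C3, C5, C7}, so the common attributes are not a superkey of either fragment. The join is lossy.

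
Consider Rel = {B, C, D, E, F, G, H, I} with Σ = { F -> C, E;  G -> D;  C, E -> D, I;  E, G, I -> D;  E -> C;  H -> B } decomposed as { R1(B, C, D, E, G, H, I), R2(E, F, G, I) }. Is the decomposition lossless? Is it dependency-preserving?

lossy but dependency-preserving

Lossless test: (E, G, I)⁺ = {C, D, E, G, I}, which is a superkey of neither fragment — lossy.
Dependency preservation: F → C, E is not contained in any single fragment, but the restricted closure of its left-hand side across the fragments still reaches the right-hand side; the remaining FDs each lie inside some fragment. All dependencies are preserved.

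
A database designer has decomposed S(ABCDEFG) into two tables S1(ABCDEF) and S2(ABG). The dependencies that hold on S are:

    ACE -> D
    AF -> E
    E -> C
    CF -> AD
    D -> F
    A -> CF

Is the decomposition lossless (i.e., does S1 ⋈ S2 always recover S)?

Yes

Common attributes: S1 ∩ S2 = {AB}.
Closure of {AB}: A → CF applies, adding CF; AF → E applies, adding E; CF → AD applies, adding D. So (AB)⁺ = {ABCDEF}.
This closure contains every attribute of S1, so S1 ∩ S2 → S1. The join is lossless.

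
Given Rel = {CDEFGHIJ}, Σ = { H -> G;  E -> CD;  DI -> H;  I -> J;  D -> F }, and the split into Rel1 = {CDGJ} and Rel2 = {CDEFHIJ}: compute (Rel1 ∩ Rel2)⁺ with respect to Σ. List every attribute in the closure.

CDFJ

Rel1 ∩ Rel2 = {CDJ}.
D → F applies, adding F
Closure: {CDFJ}.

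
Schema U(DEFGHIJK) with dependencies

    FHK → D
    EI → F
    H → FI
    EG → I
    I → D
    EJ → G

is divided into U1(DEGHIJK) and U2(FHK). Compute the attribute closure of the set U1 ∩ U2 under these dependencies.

U1 ∩ U2 = {HK}.
H → FI applies, adding FI
I → D applies, adding D
Closure: {DFHIK}.

DFHIK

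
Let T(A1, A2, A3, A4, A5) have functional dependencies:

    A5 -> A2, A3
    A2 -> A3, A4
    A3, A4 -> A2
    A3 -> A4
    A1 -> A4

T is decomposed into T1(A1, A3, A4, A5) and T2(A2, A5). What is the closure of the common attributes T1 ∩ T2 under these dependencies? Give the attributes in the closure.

T1 ∩ T2 = {A5}.
A5 → A2, A3 applies, adding A2, A3
A2 → A3, A4 applies, adding A4
Closure: {A2, A3, A4, A5}.

A2, A3, A4, A5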